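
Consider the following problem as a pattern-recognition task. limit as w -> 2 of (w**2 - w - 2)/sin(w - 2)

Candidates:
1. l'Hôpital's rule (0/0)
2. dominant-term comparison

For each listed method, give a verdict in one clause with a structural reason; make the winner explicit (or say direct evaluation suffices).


Verdict: l'Hôpital's rule (0/0) — both numerator and denominator vanish at 2: the genuine 0/0 indeterminate that l'Hôpital exists for. Known elementary limits would finish this too — the rule just bypasses the case analysis.
- l'Hôpital's rule (0/0) — applies; the problem has the shape this method handles.
- dominant-term comparison: this limit is not decided by comparing leading-term growth at infinity.


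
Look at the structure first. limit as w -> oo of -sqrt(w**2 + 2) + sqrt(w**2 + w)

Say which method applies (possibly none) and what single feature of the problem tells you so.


Verdict: conjugate multiplication — divergence minus divergence hides a finite answer — expose it by pairing sqrt(w**2 + w) - sqrt(w**2 + 2) with its conjugate.


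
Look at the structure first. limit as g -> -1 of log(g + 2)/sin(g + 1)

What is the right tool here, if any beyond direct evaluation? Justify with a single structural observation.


Verdict: l'Hôpital's rule (0/0) — numerator and denominator both vanish at -1 — a genuine 0/0 form, which is exactly when l'Hôpital applies. A local series expansion at the point resolves it as well; the rule is the packaged version of that step.


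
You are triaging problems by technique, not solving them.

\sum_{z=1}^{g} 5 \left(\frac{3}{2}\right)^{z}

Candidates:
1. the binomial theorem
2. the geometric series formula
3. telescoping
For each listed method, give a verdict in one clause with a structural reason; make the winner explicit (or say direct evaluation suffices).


Best approach: the geometric series formula — the ratio of consecutive terms is the constant \frac{3}{2}, independent of the index — a geometric sum.
- the binomial theorem — the summand does not match any term pattern of an expanded binomial power.
- the geometric series formula — yes — fits the structure here.
- telescoping: the summand is not presented as a shifted difference — a telescoping rewrite may exist, but the displayed structure does not offer one.


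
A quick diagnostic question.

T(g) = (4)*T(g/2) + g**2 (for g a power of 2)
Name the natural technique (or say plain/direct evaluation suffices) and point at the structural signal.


Verdict: the master substitution — the argument g/2 divides the index by 2; the standard g = 2^m substitution converts it to a constant-shift recurrence.


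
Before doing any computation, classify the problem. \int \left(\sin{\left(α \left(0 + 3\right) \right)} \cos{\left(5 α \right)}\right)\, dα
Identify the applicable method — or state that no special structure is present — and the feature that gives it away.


Verdict: a trigonometric identity — cross-frequency products like \sin{\left(α \left(0 + 3\right) \right)} \cos{\left(5 α \right)} are the textbook product-to-sum case — the identity converts them to directly integrable sinusoids.


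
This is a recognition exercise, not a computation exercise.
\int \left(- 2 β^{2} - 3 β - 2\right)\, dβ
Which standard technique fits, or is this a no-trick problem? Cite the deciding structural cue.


Best approach: no special technique — nothing composite, nothing rational, nothing trigonometric — each constant-multiple power of β integrates by the power rule alone.


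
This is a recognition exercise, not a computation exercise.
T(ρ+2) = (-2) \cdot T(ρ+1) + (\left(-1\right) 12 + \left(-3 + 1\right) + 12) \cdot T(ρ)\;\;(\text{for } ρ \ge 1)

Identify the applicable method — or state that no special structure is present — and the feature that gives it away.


Verdict: the characteristic-root method — every coefficient is a fixed number and the forcing is zero — substitute r^ρ and read off the root equation.


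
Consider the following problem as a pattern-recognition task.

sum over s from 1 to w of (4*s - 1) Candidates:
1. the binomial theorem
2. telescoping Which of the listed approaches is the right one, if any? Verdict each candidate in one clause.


Diagnosis: no special technique — every summand is a constant multiple of a power of s — apply the standard power-sum identities one degree at a time.
- the binomial theorem — the terms do not reassemble into a binomial power.
- telescoping — in the displayed form, no term reappears at a neighboring index to cancel against.


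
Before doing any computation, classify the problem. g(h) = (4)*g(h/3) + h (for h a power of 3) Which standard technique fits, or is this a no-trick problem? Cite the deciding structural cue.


Verdict: the master substitution — index division is the fingerprint: h/3 in the recursive call means substitute h = 3^m.


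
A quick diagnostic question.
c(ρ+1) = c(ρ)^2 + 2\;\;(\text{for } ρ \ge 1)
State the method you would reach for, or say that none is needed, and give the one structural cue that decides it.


Method: no special technique — a nonlinear dependence on earlier terms breaks linearity, and with it every superposition-based closed form.


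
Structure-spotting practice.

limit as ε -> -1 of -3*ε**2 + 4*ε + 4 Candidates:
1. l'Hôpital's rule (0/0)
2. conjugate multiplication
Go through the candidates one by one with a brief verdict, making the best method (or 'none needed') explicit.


Diagnosis: no special technique — the expression is continuous at the evaluation point — substitute directly; no indeterminate form appears.
- l'Hôpital's rule (0/0): evaluation at the point is determinate, so the rule has nothing to repair.
- conjugate multiplication — rationalization has no target — no divergent radical difference appears.


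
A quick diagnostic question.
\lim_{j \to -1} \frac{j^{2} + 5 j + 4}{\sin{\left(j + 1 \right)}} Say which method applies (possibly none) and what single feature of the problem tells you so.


Diagnosis: l'Hôpital's rule (0/0) — the 0/0 form at -1 is the signature situation for l'Hôpital's rule. A local series expansion at the point resolves it as well; the rule is the packaged version of that step.


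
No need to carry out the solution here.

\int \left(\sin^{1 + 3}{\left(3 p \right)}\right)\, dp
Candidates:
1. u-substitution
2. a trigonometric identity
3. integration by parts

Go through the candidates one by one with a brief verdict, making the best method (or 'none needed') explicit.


Method: a trigonometric identity — apply power reduction to \sin^{1 + 3}{\left(3 p \right)}; each application halves the trigonometric degree.
- u-substitution: no subexpression of the integrand serves as a whole-integral substitution inner — individual terms may offer their own, but none carries its derivative as a factor of the full integrand; a working change of variable would have to be constructed from outside the expression.
- a trigonometric identity: yes, a natural case for it.
- integration by parts — not the fit here: there is no polynomial factor to ladder down — parts can still close the trigonometric product by recursion, though the identity rewrite is the direct route.


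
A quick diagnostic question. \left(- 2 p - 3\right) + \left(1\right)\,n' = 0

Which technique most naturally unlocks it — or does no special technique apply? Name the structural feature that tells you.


Verdict: no special technique — solved for the derivative, no n appears — this is antidifferentiation in p wearing ODE clothing.


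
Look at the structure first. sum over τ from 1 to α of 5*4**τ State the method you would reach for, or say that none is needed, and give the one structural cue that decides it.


Verdict: the geometric series formula — the ratio of consecutive terms is the constant 4, independent of the index — a geometric sum.


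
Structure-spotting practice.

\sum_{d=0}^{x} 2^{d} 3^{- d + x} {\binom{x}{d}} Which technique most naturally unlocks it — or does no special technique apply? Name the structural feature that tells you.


Best approach: the binomial theorem — the summand is term d of a binomial expansion in 2 and 3; the whole sum is a single power.


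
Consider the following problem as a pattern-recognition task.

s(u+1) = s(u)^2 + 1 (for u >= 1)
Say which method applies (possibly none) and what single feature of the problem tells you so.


Best approach: no special technique — each new value is a nonlinear function of earlier ones — scaling arguments and superposition both fail.


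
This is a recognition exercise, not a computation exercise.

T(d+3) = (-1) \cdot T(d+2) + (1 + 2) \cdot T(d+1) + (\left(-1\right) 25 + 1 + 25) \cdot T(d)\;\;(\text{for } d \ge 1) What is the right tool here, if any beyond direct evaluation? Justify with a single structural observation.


Method: the characteristic-root method — shift-invariance with fixed coefficients calls for exponential trials; the characteristic polynomial finds every r^d.


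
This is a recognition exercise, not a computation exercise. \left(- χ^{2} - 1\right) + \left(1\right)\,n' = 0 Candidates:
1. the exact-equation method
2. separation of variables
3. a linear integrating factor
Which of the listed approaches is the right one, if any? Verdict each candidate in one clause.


Diagnosis: no special technique — with n absent the equation is not coupled at all: direct integration in χ.
- the exact-equation method: the unknown never enters the equation — exactness holds emptily, with nothing for the method to add.
- separation of variables — with no unknown in the slope, separating variables is a formality — the equation integrates directly.
- a linear integrating factor — the linear template holds only trivially here (the unknown is absent, so the coefficient is zero) — the method is not the natural label.


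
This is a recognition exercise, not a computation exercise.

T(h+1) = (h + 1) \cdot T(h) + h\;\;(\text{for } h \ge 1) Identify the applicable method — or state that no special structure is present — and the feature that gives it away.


Verdict: a summation factor — the coefficient h + 1 drifts with the index, so no fixed root exists; normalizing by the cumulative product telescopes it.


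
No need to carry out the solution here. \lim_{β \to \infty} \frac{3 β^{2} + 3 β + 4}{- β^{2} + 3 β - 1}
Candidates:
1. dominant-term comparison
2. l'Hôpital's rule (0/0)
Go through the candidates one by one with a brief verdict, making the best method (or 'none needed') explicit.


Technique: dominant-term comparison — growth-rate triage: the leading powers of β decide the limit, everything else is noise.
- dominant-term comparison: applicable, and directly so.
- l'Hôpital's rule (0/0) — no 0/0 form appears: written as one quotient, top and bottom both grow without bound, and the ratio is decided by their leading terms.


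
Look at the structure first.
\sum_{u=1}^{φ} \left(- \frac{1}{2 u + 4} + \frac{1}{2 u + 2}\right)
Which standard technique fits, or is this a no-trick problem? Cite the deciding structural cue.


Method: telescoping — the piece each term subtracts is \frac{1}{2 u + 2} advanced by one index, and it reappears with a plus sign leading the following term — the sum collapses to its boundary terms.


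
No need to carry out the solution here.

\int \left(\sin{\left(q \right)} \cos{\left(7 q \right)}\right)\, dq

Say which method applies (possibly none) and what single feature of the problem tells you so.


Best approach: a trigonometric identity — \sin{\left(q \right)} \cos{\left(7 q \right)} mixes two frequencies; the product-to-sum identity splits it into single-frequency sinusoids.


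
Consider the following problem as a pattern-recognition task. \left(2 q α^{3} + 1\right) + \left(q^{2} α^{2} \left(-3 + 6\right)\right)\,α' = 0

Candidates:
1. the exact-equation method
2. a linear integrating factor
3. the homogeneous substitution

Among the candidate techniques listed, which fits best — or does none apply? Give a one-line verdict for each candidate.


Best approach: the exact-equation method — d/dα of 2 q α^{3} + 1 equals d/dq of q^{2} α^{2} \left(-3 + 6\right): the form is a total differential of one potential — integrate it exactly.
- the exact-equation method — yes, a natural case for it.
- a linear integrating factor: a nonlinear term in the unknown puts this outside the integrating-factor template.
- the homogeneous substitution: the slope does not depend on the ratio of the variables alone.


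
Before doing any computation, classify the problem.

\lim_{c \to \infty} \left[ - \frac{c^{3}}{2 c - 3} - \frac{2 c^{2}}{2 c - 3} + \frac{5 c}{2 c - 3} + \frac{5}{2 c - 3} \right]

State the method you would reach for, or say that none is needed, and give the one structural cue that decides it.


Verdict: dominant-term comparison — at large c only the top-degree terms survive; compare the leading terms and the limit falls out. Viewed as a single quotient this is an ∞/∞ form — an at-infinity application of l'Hôpital's rule would also resolve it; comparing leading growth reads the answer without differentiating.


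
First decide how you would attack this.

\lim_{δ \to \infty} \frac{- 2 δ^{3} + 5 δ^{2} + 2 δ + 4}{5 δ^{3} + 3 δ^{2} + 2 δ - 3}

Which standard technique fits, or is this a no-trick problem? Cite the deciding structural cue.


Best approach: dominant-term comparison — at large δ only the top-degree terms survive; compare the leading terms and the limit falls out. As a single quotient, the ∞/∞ shape would yield to repeated differentiation as well — the growth comparison gets there in one look.


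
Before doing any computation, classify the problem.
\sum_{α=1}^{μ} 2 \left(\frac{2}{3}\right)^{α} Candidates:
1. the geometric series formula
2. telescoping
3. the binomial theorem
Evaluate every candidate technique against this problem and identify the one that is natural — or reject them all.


Verdict: the geometric series formula — each summand is the previous one scaled by \frac{2}{3}; that constant multiplier is itself the geometric structure.
- the geometric series formula: applicable, and directly so.
- telescoping: writing out consecutive terms as given produces no pairwise cancellation.
- the binomial theorem — no binomial coefficients pair with matched powers.


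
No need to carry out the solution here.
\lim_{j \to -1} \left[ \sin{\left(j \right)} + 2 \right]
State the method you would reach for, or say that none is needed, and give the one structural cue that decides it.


Diagnosis: no special technique — the expression is continuous at the evaluation point — substitute directly; no indeterminate form appears.


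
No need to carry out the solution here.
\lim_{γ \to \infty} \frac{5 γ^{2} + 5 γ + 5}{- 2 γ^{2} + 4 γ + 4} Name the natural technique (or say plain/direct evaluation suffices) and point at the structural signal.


Verdict: dominant-term comparison — at large γ only the top-degree terms survive; compare the leading terms and the limit falls out. Differentiating the expression as a single quotient would eventually settle it as well; matching dominant growth settles it immediately.


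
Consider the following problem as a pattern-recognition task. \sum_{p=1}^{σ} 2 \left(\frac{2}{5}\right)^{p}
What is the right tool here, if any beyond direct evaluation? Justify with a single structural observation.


Verdict: the geometric series formula — the ratio of consecutive terms is the constant \frac{2}{5}, independent of the index — a geometric sum.


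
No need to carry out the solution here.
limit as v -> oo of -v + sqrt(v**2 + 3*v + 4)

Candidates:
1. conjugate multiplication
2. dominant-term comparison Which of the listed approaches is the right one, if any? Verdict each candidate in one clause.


Method: conjugate multiplication — turning the difference into a conjugate-rationalized ratio makes the limit readable.
- conjugate multiplication: applicable, and directly so.
- dominant-term comparison — no ranking of term growth rates resolves the limit here.


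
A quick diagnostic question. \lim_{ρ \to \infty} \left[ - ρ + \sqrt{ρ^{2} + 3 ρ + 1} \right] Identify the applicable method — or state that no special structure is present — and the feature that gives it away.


Technique: conjugate multiplication — infinity minus infinity with a radical in play — multiply by the conjugate so the divergences of \sqrt{ρ^{2} + 3 ρ + 1} and ρ annihilate.


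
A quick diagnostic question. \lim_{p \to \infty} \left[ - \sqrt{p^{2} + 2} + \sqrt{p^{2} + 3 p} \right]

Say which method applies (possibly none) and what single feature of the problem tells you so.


Best approach: conjugate multiplication — an infinity-minus-infinity difference with a surviving radical — multiply by the conjugate to cancel the divergence.


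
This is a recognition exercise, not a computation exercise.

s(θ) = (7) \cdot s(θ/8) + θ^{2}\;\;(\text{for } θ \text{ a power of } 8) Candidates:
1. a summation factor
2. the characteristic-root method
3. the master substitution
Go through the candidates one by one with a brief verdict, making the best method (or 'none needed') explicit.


Verdict: the master substitution — treat m = log base 8 of θ as the new clock: one recursion step advances m by one while θ scales by 8.
- a summation factor — a divided-index call is outside the fixed-shift first-order family a summation factor normalizes.
- the characteristic-root method — a divided-index call is not the fixed-shift linear shape that characteristic roots solve.
- the master substitution — yes — fits the structure here.


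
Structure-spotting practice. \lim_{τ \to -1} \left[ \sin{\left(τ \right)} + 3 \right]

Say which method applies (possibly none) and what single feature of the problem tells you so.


Method: no special technique — no zero denominators, no indeterminate clash at -1 — substitute and read off the value.


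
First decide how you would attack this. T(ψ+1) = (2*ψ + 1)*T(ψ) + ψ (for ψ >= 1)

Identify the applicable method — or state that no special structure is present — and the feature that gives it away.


Best approach: a summation factor — with the index-dependent coefficient 2*ψ + 1, dividing by the cumulative product turns the left side into a pure difference.


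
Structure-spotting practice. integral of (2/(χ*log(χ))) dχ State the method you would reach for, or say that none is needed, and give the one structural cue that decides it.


Best approach: u-substitution — the only nontrivial dependence routes through log(χ), whose derivative supplies the leftover factor up to a constant multiple — u = log(χ) flattens it.


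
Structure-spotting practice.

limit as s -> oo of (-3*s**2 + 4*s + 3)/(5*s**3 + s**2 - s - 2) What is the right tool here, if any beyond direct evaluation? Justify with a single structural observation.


Technique: dominant-term comparison — growth-rate triage: the leading powers of s decide the limit, everything else is noise. Differentiating the expression as a single quotient would eventually settle it as well; matching dominant growth settles it immediately.


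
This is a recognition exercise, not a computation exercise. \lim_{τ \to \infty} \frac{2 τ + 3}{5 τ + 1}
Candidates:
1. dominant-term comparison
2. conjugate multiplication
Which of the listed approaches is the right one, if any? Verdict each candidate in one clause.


Best approach: dominant-term comparison — growth-rate triage: the leading powers of τ decide the limit, everything else is noise.
- dominant-term comparison: applicable, and directly so.
- conjugate multiplication: there is no infinity-minus-infinity radical difference to rationalize.


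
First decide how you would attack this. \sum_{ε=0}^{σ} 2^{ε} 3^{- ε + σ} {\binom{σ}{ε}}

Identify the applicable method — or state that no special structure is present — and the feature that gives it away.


Method: the binomial theorem — binomial coefficients against complementary powers of 2 and 3: recognize the binomial expansion and resum.


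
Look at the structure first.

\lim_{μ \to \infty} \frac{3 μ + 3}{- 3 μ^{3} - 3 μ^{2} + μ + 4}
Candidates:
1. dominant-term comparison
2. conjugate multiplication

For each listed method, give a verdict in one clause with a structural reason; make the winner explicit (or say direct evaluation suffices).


Best approach: dominant-term comparison — divide by the highest power of μ present: lower-order terms vanish and the dominant ratio remains.
- dominant-term comparison — applies; the problem has the shape this method handles.
- conjugate multiplication: rationalization has no target — no divergent radical difference appears.


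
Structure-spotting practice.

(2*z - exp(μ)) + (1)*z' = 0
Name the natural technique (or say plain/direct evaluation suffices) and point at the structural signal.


Verdict: a linear integrating factor — z appears only to the first power with coefficient 2 — the classic integrating-factor setup.


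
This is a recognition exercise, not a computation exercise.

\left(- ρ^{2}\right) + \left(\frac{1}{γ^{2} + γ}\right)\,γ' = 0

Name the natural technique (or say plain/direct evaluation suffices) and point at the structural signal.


Technique: separation of variables — all dependence on the two variables factors apart, the defining separable shape. A Bernoulli substitution applies to this equation as given; separation takes the same equation in its displayed form.


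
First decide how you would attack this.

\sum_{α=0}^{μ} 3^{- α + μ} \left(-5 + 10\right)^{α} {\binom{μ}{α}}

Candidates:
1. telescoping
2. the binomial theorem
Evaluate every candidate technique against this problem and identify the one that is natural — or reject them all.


Verdict: the binomial theorem — terms weighting {\binom{μ}{α}} against matched powers of (-5 + 10) and 3 reassemble into ((-5 + 10) + 3)^μ by the binomial theorem.
- telescoping — writing out consecutive terms as given produces no pairwise cancellation.
- the binomial theorem — yes, a natural case for it.


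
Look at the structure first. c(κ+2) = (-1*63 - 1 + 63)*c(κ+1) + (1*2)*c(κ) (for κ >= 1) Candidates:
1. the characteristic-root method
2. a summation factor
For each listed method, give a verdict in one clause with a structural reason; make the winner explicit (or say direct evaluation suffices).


Diagnosis: the characteristic-root method — constant coefficients and linearity mean the ansatz r^κ reduces it to solving the characteristic polynomial.
- the characteristic-root method: applicable, and directly so.
- a summation factor — a summation factor telescopes one-step recursions; this one carries higher-order memory.


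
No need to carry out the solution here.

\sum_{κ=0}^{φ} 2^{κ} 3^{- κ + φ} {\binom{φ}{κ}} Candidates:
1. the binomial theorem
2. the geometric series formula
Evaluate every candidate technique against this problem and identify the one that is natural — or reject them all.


Verdict: the binomial theorem — the summand is term κ of a binomial expansion in 2 and 3; the whole sum is a single power.
- the binomial theorem — applies; the problem has the shape this method handles.
- the geometric series formula — the ratio of consecutive terms depends on the index.


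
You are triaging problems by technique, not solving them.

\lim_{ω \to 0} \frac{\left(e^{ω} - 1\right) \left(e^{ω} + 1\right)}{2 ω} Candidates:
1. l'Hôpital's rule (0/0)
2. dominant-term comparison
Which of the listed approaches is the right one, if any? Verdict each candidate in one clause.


Method: l'Hôpital's rule (0/0) — the 0/0 form at 0 is the signature situation for l'Hôpital's rule. The standard small-argument limits would also carry it; the rule is the systematic route.
- l'Hôpital's rule (0/0) — applies; the problem has the shape this method handles.
- dominant-term comparison: leading-power comparison does not apply to this form.


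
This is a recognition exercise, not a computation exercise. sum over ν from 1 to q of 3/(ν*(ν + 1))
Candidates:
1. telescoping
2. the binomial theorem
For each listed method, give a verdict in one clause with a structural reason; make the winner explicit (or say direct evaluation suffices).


Verdict: telescoping — 3/(ν*(ν + 1)) decomposes into shift-paired simple fractions; the series telescopes to finitely many boundary pieces.
- telescoping: applicable, and directly so.
- the binomial theorem — no binomial coefficients pair with matched powers.


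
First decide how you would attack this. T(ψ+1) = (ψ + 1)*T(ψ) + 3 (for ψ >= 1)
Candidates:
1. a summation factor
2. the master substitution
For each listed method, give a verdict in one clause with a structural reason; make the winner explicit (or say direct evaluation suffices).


Best approach: a summation factor — first-order, linear, moving coefficient ψ + 1: the discrete analogue of an integrating factor handles it.
- a summation factor: yes, a natural case for it.
- the master substitution — the recursive argument is a shift of the index, not a fixed fraction of it.


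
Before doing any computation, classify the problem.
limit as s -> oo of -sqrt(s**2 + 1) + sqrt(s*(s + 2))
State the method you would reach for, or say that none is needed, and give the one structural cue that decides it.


Diagnosis: conjugate multiplication — neither sqrt(s*(s + 2)) nor sqrt(s**2 + 1) converges alone, so rewrite their difference as a conjugate-rationalized quotient first.


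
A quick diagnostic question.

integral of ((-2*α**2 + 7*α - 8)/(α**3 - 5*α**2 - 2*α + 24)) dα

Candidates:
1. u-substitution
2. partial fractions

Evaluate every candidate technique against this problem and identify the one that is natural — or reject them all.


Method: partial fractions — once α**3 - 5*α**2 - 2*α + 24 is factored, each root contributes a simple-fraction term; integrate them one at a time.
- u-substitution: no subexpression of the integrand serves as a whole-integral substitution inner — individual terms may offer their own, but none carries its derivative as a factor of the full integrand; a working change of variable would have to be constructed from outside the expression.
- partial fractions — yes, a natural case for it.


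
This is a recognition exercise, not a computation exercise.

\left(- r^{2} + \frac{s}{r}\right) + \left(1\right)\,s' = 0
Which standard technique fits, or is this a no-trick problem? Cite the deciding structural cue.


Method: a linear integrating factor — linear in the unknown with genuine forcing: multiply through by the exponential of the integrated coefficient and the left side closes into one derivative.


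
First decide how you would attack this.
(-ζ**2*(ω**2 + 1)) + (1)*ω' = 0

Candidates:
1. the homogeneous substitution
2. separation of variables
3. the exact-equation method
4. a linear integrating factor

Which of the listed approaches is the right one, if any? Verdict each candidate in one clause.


Diagnosis: separation of variables — one side of the product carries the independent variable, the other the unknown — the textbook separation shape.
- the homogeneous substitution: the slope changes under joint rescaling, failing the degree-zero test.
- separation of variables: applies; the problem has the shape this method handles.
- the exact-equation method: no potential function has this form as its differential, as written.
- a linear integrating factor — a nonlinear term in the unknown puts this outside the integrating-factor template.


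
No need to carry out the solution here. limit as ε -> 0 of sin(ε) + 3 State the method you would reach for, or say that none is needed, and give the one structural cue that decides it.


Diagnosis: no special technique — no vanishing denominator and no indeterminate clash at the point — evaluation is immediate.


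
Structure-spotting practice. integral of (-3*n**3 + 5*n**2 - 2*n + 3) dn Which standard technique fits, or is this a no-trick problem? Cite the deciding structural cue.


Technique: no special technique — nothing composite, nothing rational, nothing trigonometric — each constant-multiple power of n integrates by the power rule alone.


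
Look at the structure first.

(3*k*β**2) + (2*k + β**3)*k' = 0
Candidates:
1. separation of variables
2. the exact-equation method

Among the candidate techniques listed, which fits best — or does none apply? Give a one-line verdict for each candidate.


Best approach: the exact-equation method — equality of cross partials is the green light — assemble the potential function term by term.
- separation of variables: no division isolates the independent variable from the unknown.
- the exact-equation method: yes, a natural case for it.


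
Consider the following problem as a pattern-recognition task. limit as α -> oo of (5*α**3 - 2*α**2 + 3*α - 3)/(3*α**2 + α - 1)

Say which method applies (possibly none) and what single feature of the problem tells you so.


Best approach: dominant-term comparison — growth-rate triage: the leading powers of α decide the limit, everything else is noise. Differentiating the expression as a single quotient would eventually settle it as well; matching dominant growth settles it immediately.


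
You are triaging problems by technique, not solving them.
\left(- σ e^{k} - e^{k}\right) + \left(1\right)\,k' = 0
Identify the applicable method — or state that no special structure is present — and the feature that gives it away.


Diagnosis: separation of variables — one side of the product carries the independent variable, the other the unknown — the textbook separation shape.


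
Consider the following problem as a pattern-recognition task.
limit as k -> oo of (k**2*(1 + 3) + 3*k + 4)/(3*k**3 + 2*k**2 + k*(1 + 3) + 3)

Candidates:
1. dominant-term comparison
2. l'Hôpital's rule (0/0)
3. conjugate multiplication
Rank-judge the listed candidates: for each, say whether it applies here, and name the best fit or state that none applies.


Best approach: dominant-term comparison — as k grows, only the highest-degree terms matter — compare leading terms and read the limit off.
- dominant-term comparison — a fit — the right tool for this form.
- l'Hôpital's rule (0/0): viewed as a single quotient this runs to ∞/∞, not the 0/0 clash this candidate addresses; an at-infinity variant of the rule would resolve it, but comparing leading growth reads the answer without differentiating.
- conjugate multiplication: no difference of divergent radicals appears, so rationalizing has nothing to cancel.


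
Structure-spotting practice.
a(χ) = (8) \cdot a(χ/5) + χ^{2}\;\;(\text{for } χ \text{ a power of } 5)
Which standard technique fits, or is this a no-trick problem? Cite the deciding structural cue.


Technique: the master substitution — treat m = log base 5 of χ as the new clock: one recursion step advances m by one while χ scales by 5.


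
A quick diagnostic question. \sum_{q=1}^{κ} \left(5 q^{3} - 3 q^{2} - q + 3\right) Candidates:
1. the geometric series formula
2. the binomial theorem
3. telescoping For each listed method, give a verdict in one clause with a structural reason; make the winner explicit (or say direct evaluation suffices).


Verdict: no special technique — every summand is a constant multiple of a power of q — apply the standard power-sum identities one degree at a time.
- the geometric series formula: no single multiplier carries one term to the next throughout the sum.
- the binomial theorem — the terms do not reassemble into a binomial power.
- telescoping — in the displayed form, no term reappears at a neighboring index to cancel against.


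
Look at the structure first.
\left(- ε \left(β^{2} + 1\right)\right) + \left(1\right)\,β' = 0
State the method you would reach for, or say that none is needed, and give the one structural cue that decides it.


Verdict: separation of variables — a product of single-variable factors, ε and β^{2} + 1 — the textbook separable form.


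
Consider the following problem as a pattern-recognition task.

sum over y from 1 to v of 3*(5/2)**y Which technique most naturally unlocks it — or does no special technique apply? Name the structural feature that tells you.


Verdict: the geometric series formula — term-over-term division gives 5/2 every time — index-free ratio, geometric sum formula applies.


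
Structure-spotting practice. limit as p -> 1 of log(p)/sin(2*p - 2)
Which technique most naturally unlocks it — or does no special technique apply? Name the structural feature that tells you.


Best approach: l'Hôpital's rule (0/0) — numerator and denominator both vanish at 1 — a genuine 0/0 form, which is exactly when l'Hôpital applies. The standard small-argument limits would also carry it; the rule is the systematic route.


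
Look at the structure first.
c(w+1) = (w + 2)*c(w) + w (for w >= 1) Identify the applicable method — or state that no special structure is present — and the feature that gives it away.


Diagnosis: a summation factor — it is first-order linear but the coefficient w + 2 depends on the index, so multiply through by a summation factor to telescope it.


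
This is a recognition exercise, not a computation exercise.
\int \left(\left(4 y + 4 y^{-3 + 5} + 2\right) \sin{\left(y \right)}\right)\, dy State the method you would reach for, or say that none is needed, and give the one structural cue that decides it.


Verdict: integration by parts — a polynomial (4 y + 4 y^{-3 + 5} + 2) against the kernel \sin{\left(y \right)} is the signature bounded-ladder case for integration by parts.


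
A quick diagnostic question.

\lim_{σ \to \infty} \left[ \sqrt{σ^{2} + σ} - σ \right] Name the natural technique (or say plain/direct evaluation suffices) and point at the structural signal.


Technique: conjugate multiplication — an infinity-minus-infinity difference with a surviving radical — multiply by the conjugate to cancel the divergence.


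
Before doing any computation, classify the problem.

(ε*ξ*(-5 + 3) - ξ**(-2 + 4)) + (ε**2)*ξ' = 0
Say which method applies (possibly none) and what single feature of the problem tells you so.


Method: the homogeneous substitution — scaling ε and ξ together leaves the slope fixed — it depends only on ξ/ε, so substitute the ratio. Rearranged, this also fits the Bernoulli template directly; the homogeneous substitution reads the structure without the rearrangement.


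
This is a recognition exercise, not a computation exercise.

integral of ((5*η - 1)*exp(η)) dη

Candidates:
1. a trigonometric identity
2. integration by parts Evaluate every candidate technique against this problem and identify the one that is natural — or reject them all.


Technique: integration by parts — a polynomial 5*η - 1 against the kernel exp(η) is the signature bounded-ladder case for integration by parts.
- a trigonometric identity: with no trigonometric functions present, identity rewriting has no target.
- integration by parts: a fit — the right tool for this form.


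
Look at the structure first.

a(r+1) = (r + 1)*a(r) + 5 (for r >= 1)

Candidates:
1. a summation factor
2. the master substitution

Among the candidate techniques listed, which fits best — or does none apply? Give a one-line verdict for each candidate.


Best approach: a summation factor — with the index-dependent coefficient r + 1, dividing by the cumulative product turns the left side into a pure difference.
- a summation factor: yes, a natural case for it.
- the master substitution: the recursion shifts the index rather than dividing it.


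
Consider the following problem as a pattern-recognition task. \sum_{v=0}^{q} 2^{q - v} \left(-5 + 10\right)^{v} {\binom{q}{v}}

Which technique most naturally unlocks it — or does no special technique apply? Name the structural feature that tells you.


Diagnosis: the binomial theorem — the summand is term v of a binomial expansion in (-5 + 10) and 2; the whole sum is a single power.


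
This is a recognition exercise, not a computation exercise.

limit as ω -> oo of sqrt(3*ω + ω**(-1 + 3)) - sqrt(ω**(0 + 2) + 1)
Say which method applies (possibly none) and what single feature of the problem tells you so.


Technique: conjugate multiplication — the difference sqrt(3*ω + ω**(-1 + 3)) - sqrt(ω**(0 + 2) + 1) is an ∞ − ∞ stalemate; its conjugate partner breaks the tie.


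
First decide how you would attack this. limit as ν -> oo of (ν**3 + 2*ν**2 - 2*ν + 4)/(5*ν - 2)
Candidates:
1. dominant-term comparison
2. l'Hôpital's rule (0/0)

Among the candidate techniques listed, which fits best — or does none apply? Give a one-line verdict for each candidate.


Verdict: dominant-term comparison — divide through by the highest power of ν; every lower-order term dies and the dominant terms decide the limit.
- dominant-term comparison: yes, a natural case for it.
- l'Hôpital's rule (0/0) — viewed as a single quotient this runs to ∞/∞, not the 0/0 clash this candidate addresses; an at-infinity variant of the rule would resolve it, but comparing leading growth reads the answer without differentiating.


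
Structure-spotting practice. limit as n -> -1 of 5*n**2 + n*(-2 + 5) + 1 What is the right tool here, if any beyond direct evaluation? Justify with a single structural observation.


Diagnosis: no special technique — no zero denominators, no indeterminate clash at -1 — substitute and read off the value.


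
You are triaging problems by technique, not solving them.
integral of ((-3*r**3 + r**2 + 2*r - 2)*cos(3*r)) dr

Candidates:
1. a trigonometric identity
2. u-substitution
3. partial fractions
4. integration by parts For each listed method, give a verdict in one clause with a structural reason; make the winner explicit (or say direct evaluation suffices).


Technique: integration by parts — a polynomial -3*r**3 + r**2 + 2*r - 2 against the kernel cos(3*r) is the signature bounded-ladder case for integration by parts.
- a trigonometric identity: the trigonometric factor has no even power to reduce and no cross-frequency product to convert — the standard power-reduction and product-to-sum identities do not engage it.
- u-substitution — no subexpression of the integrand pairs with its own derivative as a factor — individual terms may offer their own substitutions, but any change of variable covering the whole integral would have to be constructed from outside the expression.
- partial fractions — there is no rational-function structure to decompose.
- integration by parts: a fit — the right tool for this form.


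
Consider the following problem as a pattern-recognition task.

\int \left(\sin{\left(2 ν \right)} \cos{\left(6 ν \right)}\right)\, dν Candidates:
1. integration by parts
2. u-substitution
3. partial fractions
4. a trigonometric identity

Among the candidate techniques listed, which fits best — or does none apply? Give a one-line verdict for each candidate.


Diagnosis: a trigonometric identity — the product \sin{\left(2 ν \right)} \cos{\left(6 ν \right)} converts to a sum of single-frequency sinusoids via the product-to-sum identity.
- integration by parts — not the fit here: there is no polynomial factor to ladder down — parts can still close the trigonometric product by recursion, though the identity rewrite is the direct route.
- u-substitution: no subexpression of the integrand serves as a whole-integral substitution inner — individual terms may offer their own, but none carries its derivative as a factor of the full integrand; a working change of variable would have to be constructed from outside the expression.
- partial fractions — the expression is not a ratio of polynomials that decomposes further.
- a trigonometric identity: applies; the problem has the shape this method handles.
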